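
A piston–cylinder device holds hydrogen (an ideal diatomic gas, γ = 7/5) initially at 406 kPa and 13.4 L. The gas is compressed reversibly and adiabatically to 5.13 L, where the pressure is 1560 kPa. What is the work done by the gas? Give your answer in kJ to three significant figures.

W ≈ -6.41 kJ

Adiabatic: W = (P₁V₁ − P₂V₂)/(γ − 1) with γ = 7/5.
P₁V₁ = 5440 J, P₂V₂ = 8003 J.
W = (5440 − 8003) / 0.4 = -6406 J.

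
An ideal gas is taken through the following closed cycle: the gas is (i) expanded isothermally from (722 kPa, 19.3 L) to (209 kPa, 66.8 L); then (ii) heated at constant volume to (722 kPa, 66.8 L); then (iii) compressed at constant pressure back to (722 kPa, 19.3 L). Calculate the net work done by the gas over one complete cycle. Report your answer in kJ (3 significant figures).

W_net ≈ -17.0 kJ

Leg (i): W = PᵢVᵢ ln(V_f/Vᵢ) = (13935) ln(66.8/19.3) = 17301 J.
Leg (ii): W = 0.
Leg (iii): W = PΔV = (722)(19.3 − 66.8) = -34295 J.
W_net = 17301 − 34295 = -16994 J.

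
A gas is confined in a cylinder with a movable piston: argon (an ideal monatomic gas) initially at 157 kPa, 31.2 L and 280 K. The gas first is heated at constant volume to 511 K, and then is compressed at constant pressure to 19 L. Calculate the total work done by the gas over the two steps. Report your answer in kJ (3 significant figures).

Step 1 (isochoric): W = 0 (constant volume).
After step 1: P = 286.5 kPa (V unchanged).
Step 2 (isobaric): W = PΔV = (286.5 kPa)(19 − 31.2 L) = -3496 J.
W_total = 0 − 3496 = -3496 J.

W_total ≈ -3.50 kJ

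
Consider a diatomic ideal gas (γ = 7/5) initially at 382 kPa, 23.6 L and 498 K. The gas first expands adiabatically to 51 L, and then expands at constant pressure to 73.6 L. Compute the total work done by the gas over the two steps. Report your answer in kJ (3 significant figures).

W_total ≈ 8.91 kJ

Step 1 (adiabatic): W = (P₁V₁ − P₂V₂)/(γ−1) = (9015 − 6624)/0.4 = 5978 J.
After step 1: P = 129.9 kPa, V = 51 L, T = 365.9 K.
Step 2 (isobaric): W = PΔV = (129.9 kPa)(73.6 − 51 L) = 2935 J.
W_total = 5978 + 2935 = 8914 J.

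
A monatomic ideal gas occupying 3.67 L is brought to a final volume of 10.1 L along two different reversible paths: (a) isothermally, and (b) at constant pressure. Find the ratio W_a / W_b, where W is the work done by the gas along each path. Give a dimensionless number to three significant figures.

W_a / W_b ≈ 0.578

Path (a) isothermal: W = P₁V₁ ln(V₂/V₁) → W_a/(P₁V₁) = 1.012.
Path (b) isobaric: W = P₁(V₂ − V₁) → W_b/(P₁V₁) = 1.752.
W_a / W_b = 1.012 / 1.752 = 0.5778.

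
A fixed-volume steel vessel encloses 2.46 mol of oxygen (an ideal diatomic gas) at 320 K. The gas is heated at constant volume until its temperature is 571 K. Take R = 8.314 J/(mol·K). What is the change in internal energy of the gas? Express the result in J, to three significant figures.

Constant volume ⇒ W = 0, so Q = ΔU = nCᵥΔT with Cᵥ = 5R/2 = 20.79 J/(mol·K).
ΔU = (2.46)(20.79)(571 − 320) = 12834 J.

ΔU ≈ 12800 J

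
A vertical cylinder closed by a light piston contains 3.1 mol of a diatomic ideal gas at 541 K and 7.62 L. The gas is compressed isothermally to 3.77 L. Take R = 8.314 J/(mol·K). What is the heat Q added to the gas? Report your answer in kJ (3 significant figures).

Q ≈ -9.81 kJ

Isothermal ⇒ ΔU = 0, so Q = W = nRT ln(V₂/V₁).
Q = (3.1)(8.314)(541) ln(3.77/7.62) = 13943 × -0.7037 = -9812 J.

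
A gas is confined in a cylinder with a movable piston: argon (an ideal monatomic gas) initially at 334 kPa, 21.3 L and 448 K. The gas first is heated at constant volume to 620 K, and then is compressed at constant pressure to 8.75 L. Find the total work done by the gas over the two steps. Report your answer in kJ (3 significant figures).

Step 1 (isochoric): W = 0 (constant volume).
After step 1: P = 462.2 kPa (V unchanged).
Step 2 (isobaric): W = PΔV = (462.2 kPa)(8.75 − 21.3 L) = -5801 J.
W_total = 0 − 5801 = -5801 J.

W_total ≈ -5.80 kJ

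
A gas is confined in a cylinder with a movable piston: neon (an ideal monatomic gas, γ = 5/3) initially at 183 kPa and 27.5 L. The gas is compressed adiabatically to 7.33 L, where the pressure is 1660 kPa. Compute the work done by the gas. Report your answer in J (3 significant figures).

W ≈ -10700 J

Adiabatic: W = (P₁V₁ − P₂V₂)/(γ − 1) with γ = 5/3.
P₁V₁ = 5032 J, P₂V₂ = 12168 J.
W = (5032 − 12168) / 0.6667 = -10703 J.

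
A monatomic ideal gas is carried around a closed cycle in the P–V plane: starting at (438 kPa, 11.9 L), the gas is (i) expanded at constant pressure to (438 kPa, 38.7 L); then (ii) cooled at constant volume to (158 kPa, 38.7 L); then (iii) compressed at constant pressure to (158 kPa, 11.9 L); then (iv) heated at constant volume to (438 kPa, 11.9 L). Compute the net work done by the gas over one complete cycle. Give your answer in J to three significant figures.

Constant-volume legs do no work.
W(i) = (438)(38.7 − 11.9) = 11738 J; W(iii) = (158)(11.9 − 38.7) = -4234 J.
W_net = 11738 − 4234 = 7504 J (the clockwise enclosed area).

W_net ≈ 7500 J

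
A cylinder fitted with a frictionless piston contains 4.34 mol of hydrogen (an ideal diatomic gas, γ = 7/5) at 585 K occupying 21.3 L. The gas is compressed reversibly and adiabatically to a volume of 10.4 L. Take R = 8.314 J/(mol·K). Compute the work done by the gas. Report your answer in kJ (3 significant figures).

Adiabatic: TV^(γ−1) = const with γ = 7/5.
T₂ = T₁ (V₁/V₂)^(γ−1) = 585 × (21.3/10.4)^0.4 = 585 × 1.332 = 779.3 K.
W_by = nCᵥ(T₁ − T₂) = (4.34)(20.79)(585 − 779.3) = -17526 J.

W ≈ -17.5 kJ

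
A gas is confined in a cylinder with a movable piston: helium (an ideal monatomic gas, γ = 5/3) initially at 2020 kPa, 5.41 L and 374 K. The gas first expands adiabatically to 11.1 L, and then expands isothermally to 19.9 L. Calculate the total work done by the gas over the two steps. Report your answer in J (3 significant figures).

W_total ≈ 10200 J

Step 1 (adiabatic): W = (P₁V₁ − P₂V₂)/(γ−1) = (10928 − 6768)/0.667 = 6240 J.
After step 1: P = 609.7 kPa, V = 11.1 L, T = 231.6 K.
Step 2 (isothermal): W = P₁V₁ ln(V₂/V₁) = (6768) ln(19.9/11.1) = 3951 J.
W_total = 6240 + 3951 = 10191 J.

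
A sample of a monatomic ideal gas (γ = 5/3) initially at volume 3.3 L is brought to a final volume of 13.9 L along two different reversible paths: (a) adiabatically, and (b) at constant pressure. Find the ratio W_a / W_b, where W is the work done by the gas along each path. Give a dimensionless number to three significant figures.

W_a / W_b ≈ 0.288

Path (a) adiabatic: W = P₁V₁(1 − (V₁/V₂)^(γ−1))/(γ−1) → W_a/(P₁V₁) = 0.9249.
Path (b) isobaric: W = P₁(V₂ − V₁) → W_b/(P₁V₁) = 3.212.
W_a / W_b = 0.9249 / 3.212 = 0.2879.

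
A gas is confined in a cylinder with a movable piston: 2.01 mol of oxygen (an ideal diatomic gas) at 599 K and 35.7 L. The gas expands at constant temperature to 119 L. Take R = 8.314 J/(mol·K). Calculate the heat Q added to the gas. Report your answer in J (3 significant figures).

Isothermal ⇒ ΔU = 0, so Q = W = nRT ln(V₂/V₁).
Q = (2.01)(8.314)(599) ln(119/35.7) = 10010 × 1.204 = 12052 J.

Q ≈ 12100 J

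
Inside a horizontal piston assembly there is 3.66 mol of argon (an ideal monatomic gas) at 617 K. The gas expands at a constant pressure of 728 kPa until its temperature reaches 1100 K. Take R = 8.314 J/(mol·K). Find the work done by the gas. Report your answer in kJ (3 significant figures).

W ≈ 14.7 kJ

Isobaric: W = P ΔV = nR ΔT.
W = (3.66)(8.314)(1100 − 617) = 14697 J.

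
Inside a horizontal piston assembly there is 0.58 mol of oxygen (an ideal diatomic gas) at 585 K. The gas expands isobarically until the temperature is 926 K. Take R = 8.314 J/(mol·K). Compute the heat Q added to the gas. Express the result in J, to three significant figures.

Isobaric: W = nRΔT = (0.58)(8.314)(341) = 1644 J.
ΔU = nCᵥΔT with Cᵥ = 5R/2: ΔU = (0.58)(20.79)(341) = 4111 J.
Q = ΔU + W = 4111 + 1644 = 5755 J.

Q ≈ 5760 J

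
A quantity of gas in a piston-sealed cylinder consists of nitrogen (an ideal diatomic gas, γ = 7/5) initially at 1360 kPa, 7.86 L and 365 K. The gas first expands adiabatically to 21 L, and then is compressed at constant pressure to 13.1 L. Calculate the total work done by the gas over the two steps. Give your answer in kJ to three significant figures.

Step 1 (adiabatic): W = (P₁V₁ − P₂V₂)/(γ−1) = (10690 − 7215)/0.4 = 8686 J.
After step 1: P = 343.6 kPa, V = 21 L, T = 246.4 K.
Step 2 (isobaric): W = PΔV = (343.6 kPa)(13.1 − 21 L) = -2714 J.
W_total = 8686 − 2714 = 5972 J.

W_total ≈ 5.97 kJ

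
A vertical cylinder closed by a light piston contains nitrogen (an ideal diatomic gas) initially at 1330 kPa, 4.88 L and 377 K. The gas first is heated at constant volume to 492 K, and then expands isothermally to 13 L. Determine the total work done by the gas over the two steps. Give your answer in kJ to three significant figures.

W_total ≈ 8.30 kJ

Step 1 (isochoric): W = 0 (constant volume).
After step 1: P = 1736 kPa (V unchanged).
Step 2 (isothermal): W = P₁V₁ ln(V₂/V₁) = (8470) ln(13/4.88) = 8299 J.
W_total = 0 + 8299 = 8299 J.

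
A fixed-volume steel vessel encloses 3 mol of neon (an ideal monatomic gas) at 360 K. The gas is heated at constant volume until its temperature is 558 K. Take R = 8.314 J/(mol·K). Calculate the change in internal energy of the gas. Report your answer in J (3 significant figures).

Constant volume ⇒ W = 0, so Q = ΔU = nCᵥΔT with Cᵥ = 3R/2 = 12.47 J/(mol·K).
ΔU = (3)(12.47)(558 − 360) = 7408 J.

ΔU ≈ 7410 J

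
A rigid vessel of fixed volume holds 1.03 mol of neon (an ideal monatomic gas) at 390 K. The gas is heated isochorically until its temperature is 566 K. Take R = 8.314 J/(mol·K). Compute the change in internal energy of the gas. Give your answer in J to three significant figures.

Constant volume ⇒ W = 0, so Q = ΔU = nCᵥΔT with Cᵥ = 3R/2 = 12.47 J/(mol·K).
ΔU = (1.03)(12.47)(566 − 390) = 2261 J.

ΔU ≈ 2260 J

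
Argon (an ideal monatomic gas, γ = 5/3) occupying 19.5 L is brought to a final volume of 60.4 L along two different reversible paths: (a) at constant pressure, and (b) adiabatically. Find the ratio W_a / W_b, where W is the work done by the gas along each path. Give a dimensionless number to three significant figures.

Path (a) isobaric: W = P₁(V₂ − V₁) → W_a/(P₁V₁) = 2.097.
Path (b) adiabatic: W = P₁V₁(1 − (V₁/V₂)^(γ−1))/(γ−1) → W_b/(P₁V₁) = 0.7941.
W_a / W_b = 2.097 / 0.7941 = 2.641.

W_a / W_b ≈ 2.64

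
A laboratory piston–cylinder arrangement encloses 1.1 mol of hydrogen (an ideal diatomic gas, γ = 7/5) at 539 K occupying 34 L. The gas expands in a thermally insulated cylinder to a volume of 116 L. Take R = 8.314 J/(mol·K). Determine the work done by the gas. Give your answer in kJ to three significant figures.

W ≈ 4.78 kJ

Adiabatic: TV^(γ−1) = const with γ = 7/5.
T₂ = T₁ (V₁/V₂)^(γ−1) = 539 × (34/116)^0.4 = 539 × 0.6121 = 329.9 K.
W_by = nCᵥ(T₁ − T₂) = (1.1)(20.79)(539 − 329.9) = 4781 J.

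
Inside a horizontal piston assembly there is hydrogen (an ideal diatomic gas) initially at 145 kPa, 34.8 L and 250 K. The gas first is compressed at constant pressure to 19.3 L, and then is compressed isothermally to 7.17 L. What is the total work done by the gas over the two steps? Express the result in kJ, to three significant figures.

Step 1 (isobaric): W = PΔV = (145 kPa)(19.3 − 34.8 L) = -2247 J.
After step 1: P = 145 kPa, V = 19.3 L, T = 138.6 K.
Step 2 (isothermal): W = P₁V₁ ln(V₂/V₁) = (2798) ln(7.17/19.3) = -2771 J.
W_total = -2247 − 2771 = -5019 J.

W_total ≈ -5.02 kJ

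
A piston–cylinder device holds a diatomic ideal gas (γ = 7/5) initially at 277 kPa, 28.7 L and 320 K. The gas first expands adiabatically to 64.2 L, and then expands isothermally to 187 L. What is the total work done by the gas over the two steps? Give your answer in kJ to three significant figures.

W_total ≈ 11.6 kJ

Step 1 (adiabatic): W = (P₁V₁ − P₂V₂)/(γ−1) = (7950 − 5761)/0.4 = 5472 J.
After step 1: P = 89.74 kPa, V = 64.2 L, T = 231.9 K.
Step 2 (isothermal): W = P₁V₁ ln(V₂/V₁) = (5761) ln(187/64.2) = 6159 J.
W_total = 5472 + 6159 = 11631 J.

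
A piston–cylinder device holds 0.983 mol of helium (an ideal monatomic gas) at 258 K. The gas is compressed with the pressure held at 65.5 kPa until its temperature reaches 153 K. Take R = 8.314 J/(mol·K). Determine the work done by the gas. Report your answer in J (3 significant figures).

Isobaric: W = P ΔV = nR ΔT.
W = (0.983)(8.314)(153 − 258) = -858.1 J.

W ≈ -858 J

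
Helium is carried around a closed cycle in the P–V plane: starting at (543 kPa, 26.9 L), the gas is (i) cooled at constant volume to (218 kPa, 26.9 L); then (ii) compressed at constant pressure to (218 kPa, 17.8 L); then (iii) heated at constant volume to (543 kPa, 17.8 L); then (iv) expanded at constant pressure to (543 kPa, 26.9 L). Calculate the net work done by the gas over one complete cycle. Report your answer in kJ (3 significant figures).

W_net ≈ 2.96 kJ

Constant-volume legs do no work.
W(ii) = (218)(17.8 − 26.9) = -1984 J; W(iv) = (543)(26.9 − 17.8) = 4941 J.
W_net = -1984 + 4941 = 2958 J (the clockwise enclosed area).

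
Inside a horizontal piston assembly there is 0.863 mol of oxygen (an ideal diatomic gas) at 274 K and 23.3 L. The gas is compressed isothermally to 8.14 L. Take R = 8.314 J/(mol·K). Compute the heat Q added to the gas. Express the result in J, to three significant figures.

Q ≈ -2070 J

Isothermal ⇒ ΔU = 0, so Q = W = nRT ln(V₂/V₁).
Q = (0.863)(8.314)(274) ln(8.14/23.3) = 1966 × -1.052 = -2068 J.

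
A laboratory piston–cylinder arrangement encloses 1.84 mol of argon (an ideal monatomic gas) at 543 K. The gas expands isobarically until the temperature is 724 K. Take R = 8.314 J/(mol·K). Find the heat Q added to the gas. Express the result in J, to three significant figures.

Isobaric: W = nRΔT = (1.84)(8.314)(181) = 2769 J.
ΔU = nCᵥΔT with Cᵥ = 3R/2: ΔU = (1.84)(12.47)(181) = 4153 J.
Q = ΔU + W = 4153 + 2769 = 6922 J.

Q ≈ 6920 J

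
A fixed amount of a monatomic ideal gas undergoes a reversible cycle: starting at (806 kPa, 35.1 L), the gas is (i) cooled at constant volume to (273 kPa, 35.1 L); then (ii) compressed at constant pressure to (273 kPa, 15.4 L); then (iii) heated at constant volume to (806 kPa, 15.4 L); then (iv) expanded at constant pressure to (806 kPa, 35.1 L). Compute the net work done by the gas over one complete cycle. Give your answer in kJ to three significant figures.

Constant-volume legs do no work.
W(ii) = (273)(15.4 − 35.1) = -5378 J; W(iv) = (806)(35.1 − 15.4) = 15878 J.
W_net = -5378 + 15878 = 10500 J (the clockwise enclosed area).

W_net ≈ 10.5 kJ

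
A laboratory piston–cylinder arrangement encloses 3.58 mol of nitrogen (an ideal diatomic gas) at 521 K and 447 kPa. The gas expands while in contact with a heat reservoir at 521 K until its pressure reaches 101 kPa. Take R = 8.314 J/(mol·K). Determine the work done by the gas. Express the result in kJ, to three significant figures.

W ≈ 23.1 kJ

Isothermal process: W = nRT ln(V₂/V₁) = nRT ln(P₁/P₂).
W = (3.58)(8.314)(521) × ln(447/101)
  = 15507 × ln(4.426) = 15507 × 1.487
W_by_gas = 23066 J.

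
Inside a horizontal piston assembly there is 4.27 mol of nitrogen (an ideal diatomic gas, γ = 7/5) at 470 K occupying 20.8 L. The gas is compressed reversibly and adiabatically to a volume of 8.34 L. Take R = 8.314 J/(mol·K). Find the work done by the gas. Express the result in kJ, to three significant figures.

Adiabatic: TV^(γ−1) = const with γ = 7/5.
T₂ = T₁ (V₁/V₂)^(γ−1) = 470 × (20.8/8.34)^0.4 = 470 × 1.441 = 677.4 K.
W_by = nCᵥ(T₁ − T₂) = (4.27)(20.79)(470 − 677.4) = -18409 J.

W ≈ -18.4 kJ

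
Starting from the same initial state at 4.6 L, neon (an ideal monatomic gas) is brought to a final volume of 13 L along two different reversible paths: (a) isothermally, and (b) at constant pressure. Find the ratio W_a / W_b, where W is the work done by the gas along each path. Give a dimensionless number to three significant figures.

Path (a) isothermal: W = P₁V₁ ln(V₂/V₁) → W_a/(P₁V₁) = 1.039.
Path (b) isobaric: W = P₁(V₂ − V₁) → W_b/(P₁V₁) = 1.826.
W_a / W_b = 1.039 / 1.826 = 0.5689.

W_a / W_b ≈ 0.569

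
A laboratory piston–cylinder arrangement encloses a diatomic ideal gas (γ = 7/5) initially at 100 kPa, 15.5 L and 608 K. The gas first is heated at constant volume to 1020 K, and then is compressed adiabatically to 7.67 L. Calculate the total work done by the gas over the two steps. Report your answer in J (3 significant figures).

Step 1 (isochoric): W = 0 (constant volume).
After step 1: P = 167.8 kPa (V unchanged).
Step 2 (adiabatic): W = (P₁V₁ − P₂V₂)/(γ−1) = (2600 − 3445)/0.4 = -2113 J.
W_total = 0 − 2113 = -2113 J.

W_total ≈ -2110 J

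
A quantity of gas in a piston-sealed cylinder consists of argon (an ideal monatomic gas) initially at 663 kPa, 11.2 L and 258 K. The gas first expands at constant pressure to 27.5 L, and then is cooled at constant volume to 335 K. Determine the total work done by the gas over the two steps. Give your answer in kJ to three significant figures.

Step 1 (isobaric): W = PΔV = (663 kPa)(27.5 − 11.2 L) = 10807 J.
Step 2 (isochoric): W = 0 (constant volume).
W_total = 10807 + 0 = 10807 J.

W_total ≈ 10.8 kJ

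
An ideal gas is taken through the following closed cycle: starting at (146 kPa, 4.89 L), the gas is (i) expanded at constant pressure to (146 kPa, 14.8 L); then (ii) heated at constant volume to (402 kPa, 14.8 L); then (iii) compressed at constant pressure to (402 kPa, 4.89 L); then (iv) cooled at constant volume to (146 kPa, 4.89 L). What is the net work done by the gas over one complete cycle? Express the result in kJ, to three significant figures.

W_net ≈ -2.54 kJ

Constant-volume legs do no work.
W(i) = (146)(14.8 − 4.89) = 1447 J; W(iii) = (402)(4.89 − 14.8) = -3984 J.
W_net = 1447 − 3984 = -2537 J (the counter-clockwise enclosed area).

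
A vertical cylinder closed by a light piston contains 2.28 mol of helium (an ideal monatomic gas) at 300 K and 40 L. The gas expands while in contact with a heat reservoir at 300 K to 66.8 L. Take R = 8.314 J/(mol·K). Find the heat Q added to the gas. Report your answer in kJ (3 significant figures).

Q ≈ 2.92 kJ

Isothermal ⇒ ΔU = 0, so Q = W = nRT ln(V₂/V₁).
Q = (2.28)(8.314)(300) ln(66.8/40) = 5687 × 0.5128 = 2916 J.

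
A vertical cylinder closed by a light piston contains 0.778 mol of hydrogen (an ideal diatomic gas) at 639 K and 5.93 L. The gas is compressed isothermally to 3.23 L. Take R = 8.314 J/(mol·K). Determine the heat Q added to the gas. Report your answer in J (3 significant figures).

Q ≈ -2510 J

Isothermal ⇒ ΔU = 0, so Q = W = nRT ln(V₂/V₁).
Q = (0.778)(8.314)(639) ln(3.23/5.93) = 4133 × -0.6075 = -2511 J.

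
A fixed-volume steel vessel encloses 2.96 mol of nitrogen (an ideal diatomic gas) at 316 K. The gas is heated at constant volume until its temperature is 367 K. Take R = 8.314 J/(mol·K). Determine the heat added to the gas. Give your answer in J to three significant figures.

Constant volume ⇒ W = 0, so Q = ΔU = nCᵥΔT with Cᵥ = 5R/2 = 20.79 J/(mol·K).
ΔU = (2.96)(20.79)(367 − 316) = 3138 J.

Q ≈ 3140 J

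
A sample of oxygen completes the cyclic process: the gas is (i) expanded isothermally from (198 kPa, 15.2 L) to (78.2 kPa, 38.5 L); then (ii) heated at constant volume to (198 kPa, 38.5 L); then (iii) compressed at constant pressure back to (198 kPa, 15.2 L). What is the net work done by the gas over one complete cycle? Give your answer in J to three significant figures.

W_net ≈ -1820 J

Leg (i): W = PᵢVᵢ ln(V_f/Vᵢ) = (3010) ln(38.5/15.2) = 2797 J.
Leg (ii): W = 0.
Leg (iii): W = PΔV = (198)(15.2 − 38.5) = -4613 J.
W_net = 2797 − 4613 = -1816 J.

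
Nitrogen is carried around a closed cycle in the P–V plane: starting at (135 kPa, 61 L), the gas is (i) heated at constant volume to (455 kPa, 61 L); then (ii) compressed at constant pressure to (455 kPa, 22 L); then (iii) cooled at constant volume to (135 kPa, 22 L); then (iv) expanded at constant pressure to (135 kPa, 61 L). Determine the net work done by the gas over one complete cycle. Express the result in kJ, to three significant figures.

Constant-volume legs do no work.
W(ii) = (455)(22 − 61) = -17745 J; W(iv) = (135)(61 − 22) = 5265 J.
W_net = -17745 + 5265 = -12480 J (the counter-clockwise enclosed area).

W_net ≈ -12.5 kJ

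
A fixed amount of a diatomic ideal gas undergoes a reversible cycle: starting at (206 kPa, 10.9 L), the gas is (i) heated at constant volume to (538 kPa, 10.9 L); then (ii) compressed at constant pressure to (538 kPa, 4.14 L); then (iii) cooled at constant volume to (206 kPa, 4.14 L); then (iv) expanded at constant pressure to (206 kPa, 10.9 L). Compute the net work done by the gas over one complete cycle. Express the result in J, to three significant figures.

W_net ≈ -2240 J

Constant-volume legs do no work.
W(ii) = (538)(4.14 − 10.9) = -3637 J; W(iv) = (206)(10.9 − 4.14) = 1393 J.
W_net = -3637 + 1393 = -2244 J (the counter-clockwise enclosed area).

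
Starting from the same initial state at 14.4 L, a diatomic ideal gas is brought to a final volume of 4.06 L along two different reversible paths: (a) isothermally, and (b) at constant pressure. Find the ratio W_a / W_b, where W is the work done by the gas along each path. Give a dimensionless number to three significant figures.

Path (a) isothermal: W = P₁V₁ ln(V₂/V₁) → W_a/(P₁V₁) = -1.266.
Path (b) isobaric: W = P₁(V₂ − V₁) → W_b/(P₁V₁) = -0.7181.
W_a / W_b = -1.266 / -0.7181 = 1.763.

W_a / W_b ≈ 1.76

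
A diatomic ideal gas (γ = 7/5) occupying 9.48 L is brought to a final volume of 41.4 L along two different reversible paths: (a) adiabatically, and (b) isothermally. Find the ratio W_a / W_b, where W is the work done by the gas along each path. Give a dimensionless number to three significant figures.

Path (a) adiabatic: W = P₁V₁(1 − (V₁/V₂)^(γ−1))/(γ−1) → W_a/(P₁V₁) = 1.114.
Path (b) isothermal: W = P₁V₁ ln(V₂/V₁) → W_b/(P₁V₁) = 1.474.
W_a / W_b = 1.114 / 1.474 = 0.7555.

W_a / W_b ≈ 0.756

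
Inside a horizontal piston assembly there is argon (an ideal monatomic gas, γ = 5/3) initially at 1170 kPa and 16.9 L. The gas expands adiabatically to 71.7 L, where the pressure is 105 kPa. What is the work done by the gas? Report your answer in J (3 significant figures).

Adiabatic: W = (P₁V₁ − P₂V₂)/(γ − 1) with γ = 5/3.
P₁V₁ = 19773 J, P₂V₂ = 7528 J.
W = (19773 − 7528) / 0.6667 = 18367 J.

W ≈ 18400 J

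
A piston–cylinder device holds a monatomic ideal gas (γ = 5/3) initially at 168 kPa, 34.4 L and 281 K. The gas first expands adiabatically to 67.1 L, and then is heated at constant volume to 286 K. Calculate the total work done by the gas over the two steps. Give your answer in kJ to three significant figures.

Step 1 (adiabatic): W = (P₁V₁ − P₂V₂)/(γ−1) = (5779 − 3702)/0.667 = 3116 J.
Step 2 (isochoric): W = 0 (constant volume).
W_total = 3116 + 0 = 3116 J.

W_total ≈ 3.12 kJ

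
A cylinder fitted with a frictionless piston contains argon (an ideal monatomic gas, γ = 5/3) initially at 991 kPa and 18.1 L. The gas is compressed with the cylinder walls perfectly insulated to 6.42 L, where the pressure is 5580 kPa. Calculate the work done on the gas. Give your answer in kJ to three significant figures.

Adiabatic: W = (P₁V₁ − P₂V₂)/(γ − 1) with γ = 5/3.
P₁V₁ = 17937 J, P₂V₂ = 35824 J.
W = (17937 − 35824) / 0.6667 = -26830 J.
Work on gas = −W_by = 26830 J.

W ≈ 26.8 kJ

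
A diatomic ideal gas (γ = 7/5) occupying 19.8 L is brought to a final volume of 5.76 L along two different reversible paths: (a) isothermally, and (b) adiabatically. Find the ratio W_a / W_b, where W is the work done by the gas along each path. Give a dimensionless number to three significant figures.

W_a / W_b ≈ 0.773

Path (a) isothermal: W = P₁V₁ ln(V₂/V₁) → W_a/(P₁V₁) = -1.235.
Path (b) adiabatic: W = P₁V₁(1 − (V₁/V₂)^(γ−1))/(γ−1) → W_b/(P₁V₁) = -1.597.
W_a / W_b = -1.235 / -1.597 = 0.7733.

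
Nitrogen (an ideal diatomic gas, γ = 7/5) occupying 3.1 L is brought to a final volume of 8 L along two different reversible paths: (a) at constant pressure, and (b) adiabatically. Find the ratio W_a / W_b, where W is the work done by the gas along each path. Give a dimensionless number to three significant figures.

W_a / W_b ≈ 2.00

Path (a) isobaric: W = P₁(V₂ − V₁) → W_a/(P₁V₁) = 1.581.
Path (b) adiabatic: W = P₁V₁(1 − (V₁/V₂)^(γ−1))/(γ−1) → W_b/(P₁V₁) = 0.789.
W_a / W_b = 1.581 / 0.789 = 2.003.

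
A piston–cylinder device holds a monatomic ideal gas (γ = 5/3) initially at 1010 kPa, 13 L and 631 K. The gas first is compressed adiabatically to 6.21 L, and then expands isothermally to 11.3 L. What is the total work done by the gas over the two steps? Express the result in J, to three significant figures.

W_total ≈ 328 J

Step 1 (adiabatic): W = (P₁V₁ − P₂V₂)/(γ−1) = (13130 − 21487)/0.667 = -12535 J.
After step 1: P = 3460 kPa, V = 6.21 L, T = 1033 K.
Step 2 (isothermal): W = P₁V₁ ln(V₂/V₁) = (21487) ln(11.3/6.21) = 12863 J.
W_total = -12535 + 12863 = 328 J.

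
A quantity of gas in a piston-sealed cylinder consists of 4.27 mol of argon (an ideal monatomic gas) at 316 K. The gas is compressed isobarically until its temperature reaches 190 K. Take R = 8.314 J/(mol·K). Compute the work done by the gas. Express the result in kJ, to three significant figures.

Isobaric: W = P ΔV = nR ΔT.
W = (4.27)(8.314)(190 − 316) = -4473 J.

W ≈ -4.47 kJ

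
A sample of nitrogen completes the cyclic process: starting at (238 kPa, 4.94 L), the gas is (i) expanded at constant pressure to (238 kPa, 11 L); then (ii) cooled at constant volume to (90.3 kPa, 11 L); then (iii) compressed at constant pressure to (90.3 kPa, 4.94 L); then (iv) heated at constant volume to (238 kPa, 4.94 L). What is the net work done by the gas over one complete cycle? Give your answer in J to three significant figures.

W_net ≈ 895 J

Constant-volume legs do no work.
W(i) = (238)(11 − 4.94) = 1442 J; W(iii) = (90.3)(4.94 − 11) = -547.2 J.
W_net = 1442 − 547.2 = 895.1 J (the clockwise enclosed area).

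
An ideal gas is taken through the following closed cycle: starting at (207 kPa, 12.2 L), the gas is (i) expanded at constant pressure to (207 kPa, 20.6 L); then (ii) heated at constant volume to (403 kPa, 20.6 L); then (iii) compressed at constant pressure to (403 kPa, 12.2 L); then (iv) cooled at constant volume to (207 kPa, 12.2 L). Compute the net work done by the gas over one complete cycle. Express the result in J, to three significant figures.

Constant-volume legs do no work.
W(i) = (207)(20.6 − 12.2) = 1739 J; W(iii) = (403)(12.2 − 20.6) = -3385 J.
W_net = 1739 − 3385 = -1646 J (the counter-clockwise enclosed area).

W_net ≈ -1650 J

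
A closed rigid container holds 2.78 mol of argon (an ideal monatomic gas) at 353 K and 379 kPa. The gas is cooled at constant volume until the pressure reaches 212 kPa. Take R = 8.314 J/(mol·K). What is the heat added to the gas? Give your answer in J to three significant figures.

Q ≈ -5390 J

Constant volume ⇒ W = 0, so Q = ΔU = nCᵥΔT with Cᵥ = 3R/2 = 12.47 J/(mol·K).
At constant V, T₂/T₁ = P₂/P₁ ⇒ ΔT = T₁(P₂/P₁ − 1) = 353·(212/379 − 1) = -155.5 K.
ΔU = (2.78)(12.47)(-155.5) = -5393 J.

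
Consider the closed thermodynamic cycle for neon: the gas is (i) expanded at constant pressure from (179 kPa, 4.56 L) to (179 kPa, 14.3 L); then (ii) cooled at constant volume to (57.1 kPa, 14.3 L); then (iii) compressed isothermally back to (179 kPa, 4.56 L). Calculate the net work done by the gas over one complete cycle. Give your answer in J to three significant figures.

Leg (i): W = PΔV = (179)(14.3 − 4.56) = 1743 J.
Leg (ii): W = 0.
Leg (iii): W = PᵢVᵢ ln(V_f/Vᵢ) = (816.5) ln(4.56/14.3) = -933.2 J.
W_net = 1743 − 933.2 = 810.2 J.

W_net ≈ 810 J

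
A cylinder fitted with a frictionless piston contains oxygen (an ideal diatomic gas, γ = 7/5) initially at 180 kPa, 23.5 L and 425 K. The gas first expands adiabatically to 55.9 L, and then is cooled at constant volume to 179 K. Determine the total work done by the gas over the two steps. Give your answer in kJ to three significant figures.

Step 1 (adiabatic): W = (P₁V₁ − P₂V₂)/(γ−1) = (4230 − 2991)/0.4 = 3098 J.
Step 2 (isochoric): W = 0 (constant volume).
W_total = 3098 + 0 = 3098 J.

W_total ≈ 3.10 kJ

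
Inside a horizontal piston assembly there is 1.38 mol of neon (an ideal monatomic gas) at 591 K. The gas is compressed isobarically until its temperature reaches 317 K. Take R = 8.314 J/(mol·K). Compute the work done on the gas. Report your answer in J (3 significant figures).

W ≈ 3140 J

Isobaric: W = P ΔV = nR ΔT.
W = (1.38)(8.314)(317 − 591) = -3144 J.
Work on gas = −W_by = 3144 J.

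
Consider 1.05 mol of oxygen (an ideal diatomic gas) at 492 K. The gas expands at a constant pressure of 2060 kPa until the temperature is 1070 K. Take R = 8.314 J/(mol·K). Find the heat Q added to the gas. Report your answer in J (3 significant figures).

Isobaric: W = nRΔT = (1.05)(8.314)(578) = 5046 J.
ΔU = nCᵥΔT with Cᵥ = 5R/2: ΔU = (1.05)(20.79)(578) = 12614 J.
Q = ΔU + W = 12614 + 5046 = 17660 J.

Q ≈ 17700 J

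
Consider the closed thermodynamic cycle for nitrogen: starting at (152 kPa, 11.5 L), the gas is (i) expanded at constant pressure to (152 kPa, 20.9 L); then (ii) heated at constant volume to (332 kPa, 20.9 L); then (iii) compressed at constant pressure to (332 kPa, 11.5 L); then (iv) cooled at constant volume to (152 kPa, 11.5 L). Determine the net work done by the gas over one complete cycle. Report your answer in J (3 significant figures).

Constant-volume legs do no work.
W(i) = (152)(20.9 − 11.5) = 1429 J; W(iii) = (332)(11.5 − 20.9) = -3121 J.
W_net = 1429 − 3121 = -1692 J (the counter-clockwise enclosed area).

W_net ≈ -1690 J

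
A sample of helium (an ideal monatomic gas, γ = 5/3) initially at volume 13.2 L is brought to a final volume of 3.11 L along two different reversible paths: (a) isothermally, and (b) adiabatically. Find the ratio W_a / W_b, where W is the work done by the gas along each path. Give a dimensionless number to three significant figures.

W_a / W_b ≈ 0.594

Path (a) isothermal: W = P₁V₁ ln(V₂/V₁) → W_a/(P₁V₁) = -1.446.
Path (b) adiabatic: W = P₁V₁(1 − (V₁/V₂)^(γ−1))/(γ−1) → W_b/(P₁V₁) = -2.432.
W_a / W_b = -1.446 / -2.432 = 0.5944.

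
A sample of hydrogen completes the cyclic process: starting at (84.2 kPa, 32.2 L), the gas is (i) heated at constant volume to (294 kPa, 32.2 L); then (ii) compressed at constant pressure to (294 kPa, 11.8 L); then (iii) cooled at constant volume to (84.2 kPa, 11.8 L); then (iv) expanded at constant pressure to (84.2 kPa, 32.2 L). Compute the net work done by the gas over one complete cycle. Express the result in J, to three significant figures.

Constant-volume legs do no work.
W(ii) = (294)(11.8 − 32.2) = -5998 J; W(iv) = (84.2)(32.2 − 11.8) = 1718 J.
W_net = -5998 + 1718 = -4280 J (the counter-clockwise enclosed area).

W_net ≈ -4280 J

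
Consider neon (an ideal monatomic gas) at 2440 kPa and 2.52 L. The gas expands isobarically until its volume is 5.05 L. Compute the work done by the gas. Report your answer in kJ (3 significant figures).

W ≈ 6.17 kJ

Isobaric: W = P ΔV.
W = (2440 kPa)(5.05 − 2.52 L) = (2440)(2.53) = 6173 J.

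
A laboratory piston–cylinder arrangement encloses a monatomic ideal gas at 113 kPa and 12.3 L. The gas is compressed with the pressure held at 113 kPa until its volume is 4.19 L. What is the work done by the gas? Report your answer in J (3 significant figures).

Isobaric: W = P ΔV.
W = (113 kPa)(4.19 − 12.3 L) = (113)(-8.11) = -916.4 J.

W ≈ -916 J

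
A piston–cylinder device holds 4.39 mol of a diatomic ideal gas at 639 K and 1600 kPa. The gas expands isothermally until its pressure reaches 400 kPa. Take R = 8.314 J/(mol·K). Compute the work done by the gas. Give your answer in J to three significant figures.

Isothermal process: W = nRT ln(V₂/V₁) = nRT ln(P₁/P₂).
W = (4.39)(8.314)(639) × ln(1600/400)
  = 23323 × ln(4) = 23323 × 1.386
W_by_gas = 32332 J.

W ≈ 32300 J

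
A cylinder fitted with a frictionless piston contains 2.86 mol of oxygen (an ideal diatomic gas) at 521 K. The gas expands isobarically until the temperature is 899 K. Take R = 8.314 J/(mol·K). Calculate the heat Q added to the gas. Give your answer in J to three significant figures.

Q ≈ 31500 J

Isobaric: W = nRΔT = (2.86)(8.314)(378) = 8988 J.
ΔU = nCᵥΔT with Cᵥ = 5R/2: ΔU = (2.86)(20.79)(378) = 22470 J.
Q = ΔU + W = 22470 + 8988 = 31458 J.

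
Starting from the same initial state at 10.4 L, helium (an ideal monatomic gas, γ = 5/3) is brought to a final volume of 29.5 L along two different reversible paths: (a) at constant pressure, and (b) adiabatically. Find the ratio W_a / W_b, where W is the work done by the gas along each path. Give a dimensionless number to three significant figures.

W_a / W_b ≈ 2.44

Path (a) isobaric: W = P₁(V₂ − V₁) → W_a/(P₁V₁) = 1.837.
Path (b) adiabatic: W = P₁V₁(1 − (V₁/V₂)^(γ−1))/(γ−1) → W_b/(P₁V₁) = 0.7514.
W_a / W_b = 1.837 / 0.7514 = 2.444.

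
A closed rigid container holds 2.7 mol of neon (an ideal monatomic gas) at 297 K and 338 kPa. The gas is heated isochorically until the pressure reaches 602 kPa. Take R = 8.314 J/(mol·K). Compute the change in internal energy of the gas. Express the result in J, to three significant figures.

Constant volume ⇒ W = 0, so Q = ΔU = nCᵥΔT with Cᵥ = 3R/2 = 12.47 J/(mol·K).
At constant V, T₂/T₁ = P₂/P₁ ⇒ ΔT = T₁(P₂/P₁ − 1) = 297·(602/338 − 1) = 232 K.
ΔU = (2.7)(12.47)(232) = 7811 J.

ΔU ≈ 7810 J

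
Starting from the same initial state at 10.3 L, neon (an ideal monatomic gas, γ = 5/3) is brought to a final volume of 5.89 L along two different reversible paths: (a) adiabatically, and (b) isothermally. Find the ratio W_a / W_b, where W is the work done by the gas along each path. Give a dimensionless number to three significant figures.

Path (a) adiabatic: W = P₁V₁(1 − (V₁/V₂)^(γ−1))/(γ−1) → W_a/(P₁V₁) = -0.6772.
Path (b) isothermal: W = P₁V₁ ln(V₂/V₁) → W_b/(P₁V₁) = -0.5589.
W_a / W_b = -0.6772 / -0.5589 = 1.212.

W_a / W_b ≈ 1.21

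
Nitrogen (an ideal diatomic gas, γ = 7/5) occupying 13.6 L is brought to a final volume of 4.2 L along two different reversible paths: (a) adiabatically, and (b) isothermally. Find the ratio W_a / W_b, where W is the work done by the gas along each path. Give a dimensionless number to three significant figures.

W_a / W_b ≈ 1.28

Path (a) adiabatic: W = P₁V₁(1 − (V₁/V₂)^(γ−1))/(γ−1) → W_a/(P₁V₁) = -1.5.
Path (b) isothermal: W = P₁V₁ ln(V₂/V₁) → W_b/(P₁V₁) = -1.175.
W_a / W_b = -1.5 / -1.175 = 1.277.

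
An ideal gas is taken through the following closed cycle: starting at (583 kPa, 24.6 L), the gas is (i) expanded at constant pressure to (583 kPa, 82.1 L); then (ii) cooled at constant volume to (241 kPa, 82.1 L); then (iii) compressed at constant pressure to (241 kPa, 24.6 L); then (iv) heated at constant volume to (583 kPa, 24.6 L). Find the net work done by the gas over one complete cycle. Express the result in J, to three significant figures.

W_net ≈ 19700 J

Constant-volume legs do no work.
W(i) = (583)(82.1 − 24.6) = 33522 J; W(iii) = (241)(24.6 − 82.1) = -13857 J.
W_net = 33522 − 13857 = 19665 J (the clockwise enclosed area).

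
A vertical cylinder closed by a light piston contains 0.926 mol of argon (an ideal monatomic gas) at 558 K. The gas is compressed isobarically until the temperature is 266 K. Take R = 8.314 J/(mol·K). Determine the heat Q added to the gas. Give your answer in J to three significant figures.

Q ≈ -5620 J

Isobaric: W = nRΔT = (0.926)(8.314)(-292) = -2248 J.
ΔU = nCᵥΔT with Cᵥ = 3R/2: ΔU = (0.926)(12.47)(-292) = -3372 J.
Q = ΔU + W = -3372 − 2248 = -5620 J.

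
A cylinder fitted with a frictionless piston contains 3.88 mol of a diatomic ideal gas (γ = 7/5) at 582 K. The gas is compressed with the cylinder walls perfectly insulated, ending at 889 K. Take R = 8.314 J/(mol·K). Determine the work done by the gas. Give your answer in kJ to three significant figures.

W ≈ -24.8 kJ

Adiabatic ⇒ Q = 0, so W_by = −ΔU = nCᵥ(T₁ − T₂).
Cᵥ = 5R/2 = 20.79 J/(mol·K).
W = (3.88)(20.79)(582 − 889) = -24758 J.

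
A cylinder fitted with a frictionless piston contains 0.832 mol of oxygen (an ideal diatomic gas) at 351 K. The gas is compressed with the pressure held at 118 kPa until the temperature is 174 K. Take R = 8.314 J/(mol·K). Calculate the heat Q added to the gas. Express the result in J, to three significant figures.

Isobaric: W = nRΔT = (0.832)(8.314)(-177) = -1224 J.
ΔU = nCᵥΔT with Cᵥ = 5R/2: ΔU = (0.832)(20.79)(-177) = -3061 J.
Q = ΔU + W = -3061 − 1224 = -4285 J.

Q ≈ -4290 J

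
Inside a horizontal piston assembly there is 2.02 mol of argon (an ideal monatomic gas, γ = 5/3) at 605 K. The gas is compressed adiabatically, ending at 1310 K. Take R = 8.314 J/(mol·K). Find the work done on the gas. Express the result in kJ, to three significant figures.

W ≈ 17.8 kJ

Adiabatic ⇒ Q = 0, so W_by = −ΔU = nCᵥ(T₁ − T₂).
Cᵥ = 3R/2 = 12.47 J/(mol·K).
W = (2.02)(12.47)(605 − 1310) = -17760 J.
Work on gas = −W_by = 17760 J.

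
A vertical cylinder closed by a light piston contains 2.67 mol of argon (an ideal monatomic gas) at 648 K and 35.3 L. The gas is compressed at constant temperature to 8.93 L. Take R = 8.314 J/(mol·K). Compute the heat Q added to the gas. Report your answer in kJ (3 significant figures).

Isothermal ⇒ ΔU = 0, so Q = W = nRT ln(V₂/V₁).
Q = (2.67)(8.314)(648) ln(8.93/35.3) = 14385 × -1.374 = -19771 J.

Q ≈ -19.8 kJ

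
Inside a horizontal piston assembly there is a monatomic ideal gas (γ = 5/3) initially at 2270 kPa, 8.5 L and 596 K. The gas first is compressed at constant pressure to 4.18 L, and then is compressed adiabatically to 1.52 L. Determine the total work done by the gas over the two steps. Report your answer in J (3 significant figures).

Step 1 (isobaric): W = PΔV = (2270 kPa)(4.18 − 8.5 L) = -9806 J.
After step 1: P = 2270 kPa, V = 4.18 L, T = 293.1 K.
Step 2 (adiabatic): W = (P₁V₁ − P₂V₂)/(γ−1) = (9489 − 18625)/0.667 = -13704 J.
W_total = -9806 − 13704 = -23511 J.

W_total ≈ -23500 J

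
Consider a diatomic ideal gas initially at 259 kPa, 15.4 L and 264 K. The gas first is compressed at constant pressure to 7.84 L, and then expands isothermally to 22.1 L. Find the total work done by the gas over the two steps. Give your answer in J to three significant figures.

Step 1 (isobaric): W = PΔV = (259 kPa)(7.84 − 15.4 L) = -1958 J.
After step 1: P = 259 kPa, V = 7.84 L, T = 134.4 K.
Step 2 (isothermal): W = P₁V₁ ln(V₂/V₁) = (2031) ln(22.1/7.84) = 2104 J.
W_total = -1958 + 2104 = 146.3 J.

W_total ≈ 146 J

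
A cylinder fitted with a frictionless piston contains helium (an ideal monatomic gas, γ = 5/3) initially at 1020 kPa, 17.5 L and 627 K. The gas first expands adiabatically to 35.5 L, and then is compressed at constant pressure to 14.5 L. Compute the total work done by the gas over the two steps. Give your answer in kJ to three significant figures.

Step 1 (adiabatic): W = (P₁V₁ − P₂V₂)/(γ−1) = (17850 − 11139)/0.667 = 10067 J.
After step 1: P = 313.8 kPa, V = 35.5 L, T = 391.3 K.
Step 2 (isobaric): W = PΔV = (313.8 kPa)(14.5 − 35.5 L) = -6589 J.
W_total = 10067 − 6589 = 3477 J.

W_total ≈ 3.48 kJ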